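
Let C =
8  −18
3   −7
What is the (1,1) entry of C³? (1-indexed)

26

tr C = 1 and det C = −2, so the characteristic polynomial is λ² − (1)λ + (−2) with roots 2 and −1.
Eigenvectors give P = [[−3, −2], [−1, −1]] with P⁻¹ = [[−1, 2], [1, −3]], and C = P·diag(2, −1)·P⁻¹.
Then C³ = P·diag(8, −1)·P⁻¹ = [[−24, 2], [−8, 1]] · [[−1, 2], [1, −3]] = [[26, −54], [9, −19]].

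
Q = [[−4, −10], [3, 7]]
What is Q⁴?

tr Q = 3 and det Q = 2, so the characteristic polynomial is λ² − (3)λ + (2) with roots 1 and 2.
Eigenvectors give P = [[−2, −5], [1, 3]] with P⁻¹ = [[−3, −5], [1, 2]], and Q = P·diag(1, 2)·P⁻¹.
Then Q⁴ = P·diag(1, 16)·P⁻¹ = [[−2, −80], [1, 48]] · [[−3, −5], [1, 2]] = [[−74, −150], [45, 91]].

[[−74, −150], [45, 91]]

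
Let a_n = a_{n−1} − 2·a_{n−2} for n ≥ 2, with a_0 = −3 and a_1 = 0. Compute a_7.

With companion matrix A = [[1, −2], [1, 0]], [a_n, a_{n−1}]ᵀ = A·[a_{n−1}, a_{n−2}]ᵀ, so [a_7, a_6]ᵀ = A⁶·[a_1, a_0]ᵀ.
A⁶ = [[7, −10], [5, 2]], giving [a_7, a_6]ᵀ = [[30], [−6]].

30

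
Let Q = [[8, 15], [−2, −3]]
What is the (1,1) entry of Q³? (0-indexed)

tr Q = 5 and det Q = 6, so the characteristic polynomial is λ² − (5)λ + (6) with roots 3 and 2.
Eigenvectors give P = [[−3, −5], [1, 2]] with P⁻¹ = [[−2, −5], [1, 3]], and Q = P·diag(3, 2)·P⁻¹.
Then Q³ = P·diag(27, 8)·P⁻¹ = [[−81, −40], [27, 16]] · [[−2, −5], [1, 3]] = [[122, 285], [−38, −87]].

−87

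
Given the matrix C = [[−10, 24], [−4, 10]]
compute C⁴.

[[16, 0], [0, 16]]

tr C = 0 and det C = −4, so the characteristic polynomial is λ² − (0)λ + (−4) with roots −2 and 2.
Eigenvectors give P = [[3, −2], [1, −1]] with P⁻¹ = [[1, −2], [1, −3]], and C = P·diag(−2, 2)·P⁻¹.
Then C⁴ = P·diag(16, 16)·P⁻¹ = [[48, −32], [16, −16]] · [[1, −2], [1, −3]] = [[16, 0], [0, 16]].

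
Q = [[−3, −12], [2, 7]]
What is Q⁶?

tr Q = 4 and det Q = 3, so the characteristic polynomial is λ² − (4)λ + (3) with roots 1 and 3.
Eigenvectors give P = [[−3, 2], [1, −1]] with P⁻¹ = [[−1, −2], [−1, −3]], and Q = P·diag(1, 3)·P⁻¹.
Then Q⁶ = P·diag(1, 729)·P⁻¹ = [[−3, 1458], [1, −729]] · [[−1, −2], [−1, −3]] = [[−1455, −4368], [728, 2185]].

[[−1455, −4368], [728, 2185]]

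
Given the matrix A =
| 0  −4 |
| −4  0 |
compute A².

[[16, 0], [0, 16]]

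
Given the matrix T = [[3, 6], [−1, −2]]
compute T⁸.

[[3, 6], [−1, −2]]

T² = T (a projection; rank 1, trace 1), so T⁸ = T.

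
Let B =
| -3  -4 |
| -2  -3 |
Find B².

[[17, 24], [12, 17]]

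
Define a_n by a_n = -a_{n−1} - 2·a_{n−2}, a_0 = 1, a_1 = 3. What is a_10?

67

With companion matrix C = [[-1, -2], [1, 0]], [a_n, a_{n−1}]ᵀ = C·[a_{n−1}, a_{n−2}]ᵀ, so [a_10, a_9]ᵀ = C^9·[a_1, a_0]ᵀ.
C^9 = [[11, 34], [-17, -6]], giving [a_10, a_9]ᵀ = [[67], [-57]].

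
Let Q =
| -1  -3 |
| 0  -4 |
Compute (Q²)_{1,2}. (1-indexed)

15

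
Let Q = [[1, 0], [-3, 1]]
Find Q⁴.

[[1, 0], [-12, 1]]

Q = I + N where N = [[0, 0], [-3, 0]] is strictly lower-triangular, so N² = 0.
(I + N)⁴ = I + 4·N = [[1, 0], [-12, 1]].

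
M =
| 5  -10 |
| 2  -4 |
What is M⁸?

M² = M (a projection; rank 1, trace 1), so M⁸ = M.

[[5, -10], [2, -4]]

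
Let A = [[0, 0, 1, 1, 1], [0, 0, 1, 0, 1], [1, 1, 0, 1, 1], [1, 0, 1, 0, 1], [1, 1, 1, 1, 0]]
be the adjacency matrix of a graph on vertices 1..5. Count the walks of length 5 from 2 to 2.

34

The number of length-5 walks from vertex 2 to vertex 2 is entry (2,2) of A⁵, where A is the adjacency matrix.
A² = [[3, 2, 2, 2, 2], [2, 2, 1, 2, 1], [2, 1, 4, 2, 3], [2, 2, 2, 3, 2], [2, 1, 3, 2, 4]]
A³ = [[6, 4, 9, 7, 9], [4, 2, 7, 4, 7], [9, 7, 8, 9, 9], [7, 4, 9, 6, 9], [9, 7, 9, 9, 8]]
A⁴ = [[25, 18, 26, 24, 26], [18, 14, 17, 18, 17], [26, 17, 34, 26, 33], [24, 18, 26, 25, 26], [26, 17, 33, 26, 34]]
A⁵ = [[76, 52, 93, 77, 93], [52, 34, 67, 52, 67], [93, 67, 102, 93, 103], [77, 52, 93, 76, 93], [93, 67, 103, 93, 102]]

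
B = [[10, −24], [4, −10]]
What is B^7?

tr B = 0 and det B = −4, so the characteristic polynomial is λ² − (0)λ + (−4) with roots 2 and −2.
Eigenvectors give P = [[−3, 2], [−1, 1]] with P⁻¹ = [[−1, 2], [−1, 3]], and B = P·diag(2, −2)·P⁻¹.
Then B^7 = P·diag(128, −128)·P⁻¹ = [[−384, −256], [−128, −128]] · [[−1, 2], [−1, 3]] = [[640, −1536], [256, −640]].

[[640, −1536], [256, −640]]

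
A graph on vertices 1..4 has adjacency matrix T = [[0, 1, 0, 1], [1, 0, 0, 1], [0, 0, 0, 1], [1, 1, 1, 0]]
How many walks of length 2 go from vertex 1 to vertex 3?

The number of length-2 walks from vertex 1 to vertex 3 is entry (1,3) of T^2, where T is the adjacency matrix.
T^2 = [[2, 1, 1, 1], [1, 2, 1, 1], [1, 1, 1, 0], [1, 1, 0, 3]]

1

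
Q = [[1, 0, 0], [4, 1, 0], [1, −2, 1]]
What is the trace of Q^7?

Q = I + N where N = [[0, 0, 0], [4, 0, 0], [1, −2, 0]] is strictly lower-triangular, so N^3 = 0.
(I + N)^7 = I + 7·N + 21·N^2 = [[1, 0, 0], [28, 1, 0], [−161, −14, 1]].

3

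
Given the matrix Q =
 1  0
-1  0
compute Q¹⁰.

[[1, 0], [-1, 0]]

Q² = Q (a projection; rank 1, trace 1), so Q¹⁰ = Q.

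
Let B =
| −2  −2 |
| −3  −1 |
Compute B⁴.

[[154, 102], [153, 103]]

B² = [[10, 6], [9, 7]]
B³ = [[−38, −26], [−39, −25]]
B⁴ = [[154, 102], [153, 103]]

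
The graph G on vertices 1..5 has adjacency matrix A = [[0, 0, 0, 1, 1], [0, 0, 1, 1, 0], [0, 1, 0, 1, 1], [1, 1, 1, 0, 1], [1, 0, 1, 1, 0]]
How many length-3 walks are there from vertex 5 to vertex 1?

The number of length-3 walks from vertex 5 to vertex 1 is entry (5,1) of A³, where A is the adjacency matrix.
A² = [[2, 1, 2, 1, 1], [1, 2, 1, 1, 2], [2, 1, 3, 2, 1], [1, 1, 2, 4, 2], [1, 2, 1, 2, 3]]
A³ = [[2, 3, 3, 6, 5], [3, 2, 5, 6, 3], [3, 5, 4, 7, 7], [6, 6, 7, 6, 7], [5, 3, 7, 7, 4]]

5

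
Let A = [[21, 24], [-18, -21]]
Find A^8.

tr A = 0 and det A = -9, so the characteristic polynomial is λ² − (0)λ + (-9) with roots 3 and -3.
Eigenvectors give P = [[4, -1], [-3, 1]] with P⁻¹ = [[1, 1], [3, 4]], and A = P·diag(3, -3)·P⁻¹.
Then A^8 = P·diag(6561, 6561)·P⁻¹ = [[26244, -6561], [-19683, 6561]] · [[1, 1], [3, 4]] = [[6561, 0], [0, 6561]].

[[6561, 0], [0, 6561]]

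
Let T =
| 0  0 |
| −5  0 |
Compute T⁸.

[[0, 0], [0, 0]]

T is strictly triangular, hence nilpotent: T² = 0, so T⁸ = 0.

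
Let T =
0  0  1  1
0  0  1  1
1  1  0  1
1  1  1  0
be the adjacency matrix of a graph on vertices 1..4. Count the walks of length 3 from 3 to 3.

The number of length-3 walks from vertex 3 to vertex 3 is entry (3,3) of T³, where T is the adjacency matrix.
T² = [[2, 2, 1, 1], [2, 2, 1, 1], [1, 1, 3, 2], [1, 1, 2, 3]]
T³ = [[2, 2, 5, 5], [2, 2, 5, 5], [5, 5, 4, 5], [5, 5, 5, 4]]

4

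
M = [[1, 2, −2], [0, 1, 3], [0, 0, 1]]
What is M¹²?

[[1, 24, 372], [0, 1, 36], [0, 0, 1]]

M = I + N where N = [[0, 2, −2], [0, 0, 3], [0, 0, 0]] is strictly upper-triangular, so N³ = 0.
(I + N)¹² = I + 12·N + 66·N² = [[1, 24, 372], [0, 1, 36], [0, 0, 1]].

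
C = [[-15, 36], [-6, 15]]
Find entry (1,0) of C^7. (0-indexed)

-4374

tr C = 0 and det C = -9, so the characteristic polynomial is λ² − (0)λ + (-9) with roots 3 and -3.
Eigenvectors give P = [[2, 3], [1, 1]] with P⁻¹ = [[-1, 3], [1, -2]], and C = P·diag(3, -3)·P⁻¹.
Then C^7 = P·diag(2187, -2187)·P⁻¹ = [[4374, -6561], [2187, -2187]] · [[-1, 3], [1, -2]] = [[-10935, 26244], [-4374, 10935]].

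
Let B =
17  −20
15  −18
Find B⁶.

[[−1931, 2660], [−1995, 2724]]

tr B = −1 and det B = −6, so the characteristic polynomial is λ² − (−1)λ + (−6) with roots 2 and −3.
Eigenvectors give P = [[−4, 1], [−3, 1]] with P⁻¹ = [[−1, 1], [−3, 4]], and B = P·diag(2, −3)·P⁻¹.
Then B⁶ = P·diag(64, 729)·P⁻¹ = [[−256, 729], [−192, 729]] · [[−1, 1], [−3, 4]] = [[−1931, 2660], [−1995, 2724]].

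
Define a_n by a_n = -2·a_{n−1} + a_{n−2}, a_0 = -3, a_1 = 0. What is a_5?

36

With companion matrix M = [[-2, 1], [1, 0]], [a_n, a_{n−1}]ᵀ = M·[a_{n−1}, a_{n−2}]ᵀ, so [a_5, a_4]ᵀ = M⁴·[a_1, a_0]ᵀ.
M⁴ = [[29, -12], [-12, 5]], giving [a_5, a_4]ᵀ = [[36], [-15]].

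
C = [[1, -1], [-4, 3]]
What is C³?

[[21, -17], [-68, 55]]

C² = [[5, -4], [-16, 13]]
C³ = [[21, -17], [-68, 55]]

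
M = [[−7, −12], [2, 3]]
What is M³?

[[−79, −156], [26, 51]]

tr M = −4 and det M = 3, so the characteristic polynomial is λ² − (−4)λ + (3) with roots −1 and −3.
Eigenvectors give P = [[−2, −3], [1, 1]] with P⁻¹ = [[1, 3], [−1, −2]], and M = P·diag(−1, −3)·P⁻¹.
Then M³ = P·diag(−1, −27)·P⁻¹ = [[2, 81], [−1, −27]] · [[1, 3], [−1, −2]] = [[−79, −156], [26, 51]].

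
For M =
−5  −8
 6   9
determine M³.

[[−77, −104], [78, 105]]

tr M = 4 and det M = 3, so the characteristic polynomial is λ² − (4)λ + (3) with roots 1 and 3.
Eigenvectors give P = [[4, −1], [−3, 1]] with P⁻¹ = [[1, 1], [3, 4]], and M = P·diag(1, 3)·P⁻¹.
Then M³ = P·diag(1, 27)·P⁻¹ = [[4, −27], [−3, 27]] · [[1, 1], [3, 4]] = [[−77, −104], [78, 105]].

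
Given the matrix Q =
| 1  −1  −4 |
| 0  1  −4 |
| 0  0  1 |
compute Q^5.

[[1, −5, 20], [0, 1, −20], [0, 0, 1]]

Q = I + N where N = [[0, −1, −4], [0, 0, −4], [0, 0, 0]] is strictly upper-triangular, so N^3 = 0.
(I + N)^5 = I + 5·N + 10·N^2 = [[1, −5, 20], [0, 1, −20], [0, 0, 1]].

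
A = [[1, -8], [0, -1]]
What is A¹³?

A² = I (check: tr A = 0 and det A = -1), so A¹³ = A since 13 is odd.

[[1, -8], [0, -1]]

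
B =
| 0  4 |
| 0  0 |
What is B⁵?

B is strictly triangular, hence nilpotent: B² = 0, so B⁵ = 0.

[[0, 0], [0, 0]]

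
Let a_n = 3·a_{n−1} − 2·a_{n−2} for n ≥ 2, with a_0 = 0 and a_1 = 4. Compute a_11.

With companion matrix T = [[3, −2], [1, 0]], [a_n, a_{n−1}]ᵀ = T·[a_{n−1}, a_{n−2}]ᵀ, so [a_11, a_10]ᵀ = T¹⁰·[a_1, a_0]ᵀ.
T¹⁰ = [[2047, −2046], [1023, −1022]], giving [a_11, a_10]ᵀ = [[8188], [4092]].

8188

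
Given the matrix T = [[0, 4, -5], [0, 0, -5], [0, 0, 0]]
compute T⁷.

[[0, 0, 0], [0, 0, 0], [0, 0, 0]]

T is strictly triangular, hence nilpotent: T³ = 0, so T⁷ = 0.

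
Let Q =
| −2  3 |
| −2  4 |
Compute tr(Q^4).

Q^2 = [[−2, 6], [−4, 10]]
Q^3 = [[−8, 18], [−12, 28]]
Q^4 = [[−20, 48], [−32, 76]]

56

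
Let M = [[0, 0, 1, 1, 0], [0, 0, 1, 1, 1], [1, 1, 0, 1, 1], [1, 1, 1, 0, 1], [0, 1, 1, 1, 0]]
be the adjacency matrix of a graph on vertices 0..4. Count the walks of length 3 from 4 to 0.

4

The number of length-3 walks from vertex 4 to vertex 0 is entry (4,0) of M^3, where M is the adjacency matrix.
M^2 = [[2, 2, 1, 1, 2], [2, 3, 2, 2, 2], [1, 2, 4, 3, 2], [1, 2, 3, 4, 2], [2, 2, 2, 2, 3]]
M^3 = [[2, 4, 7, 7, 4], [4, 6, 9, 9, 7], [7, 9, 8, 9, 9], [7, 9, 9, 8, 9], [4, 7, 9, 9, 6]]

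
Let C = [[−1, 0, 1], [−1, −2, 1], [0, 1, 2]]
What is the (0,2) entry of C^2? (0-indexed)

1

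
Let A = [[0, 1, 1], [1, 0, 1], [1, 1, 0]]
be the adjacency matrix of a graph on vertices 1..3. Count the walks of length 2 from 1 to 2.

1

The number of length-2 walks from vertex 1 to vertex 2 is entry (1,2) of A^2, where A is the adjacency matrix.
A^2 = [[2, 1, 1], [1, 2, 1], [1, 1, 2]]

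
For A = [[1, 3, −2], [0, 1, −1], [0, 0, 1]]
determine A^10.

A = I + N where N = [[0, 3, −2], [0, 0, −1], [0, 0, 0]] is strictly upper-triangular, so N^3 = 0.
(I + N)^10 = I + 10·N + 45·N^2 = [[1, 30, −155], [0, 1, −10], [0, 0, 1]].

[[1, 30, −155], [0, 1, −10], [0, 0, 1]]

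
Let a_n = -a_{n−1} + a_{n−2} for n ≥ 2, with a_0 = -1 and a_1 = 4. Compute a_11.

411

With companion matrix Q = [[-1, 1], [1, 0]], [a_n, a_{n−1}]ᵀ = Q·[a_{n−1}, a_{n−2}]ᵀ, so [a_11, a_10]ᵀ = Q^10·[a_1, a_0]ᵀ.
Q^10 = [[89, -55], [-55, 34]], giving [a_11, a_10]ᵀ = [[411], [-254]].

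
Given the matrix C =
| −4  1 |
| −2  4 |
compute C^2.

[[14, 0], [0, 14]]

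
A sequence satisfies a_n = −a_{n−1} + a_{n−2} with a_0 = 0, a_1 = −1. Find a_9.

−34

With companion matrix C = [[−1, 1], [1, 0]], [a_n, a_{n−1}]ᵀ = C·[a_{n−1}, a_{n−2}]ᵀ, so [a_9, a_8]ᵀ = C⁸·[a_1, a_0]ᵀ.
C⁸ = [[34, −21], [−21, 13]], giving [a_9, a_8]ᵀ = [[−34], [21]].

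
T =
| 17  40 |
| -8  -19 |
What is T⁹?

[[78737, 196840], [-39368, -98419]]

tr T = -2 and det T = -3, so the characteristic polynomial is λ² − (-2)λ + (-3) with roots 1 and -3.
Eigenvectors give P = [[-5, -2], [2, 1]] with P⁻¹ = [[-1, -2], [2, 5]], and T = P·diag(1, -3)·P⁻¹.
Then T⁹ = P·diag(1, -19683)·P⁻¹ = [[-5, 39366], [2, -19683]] · [[-1, -2], [2, 5]] = [[78737, 196840], [-39368, -98419]].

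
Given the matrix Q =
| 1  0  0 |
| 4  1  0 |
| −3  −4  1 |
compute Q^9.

[[1, 0, 0], [36, 1, 0], [−603, −36, 1]]

Q = I + N where N = [[0, 0, 0], [4, 0, 0], [−3, −4, 0]] is strictly lower-triangular, so N^3 = 0.
(I + N)^9 = I + 9·N + 36·N^2 = [[1, 0, 0], [36, 1, 0], [−603, −36, 1]].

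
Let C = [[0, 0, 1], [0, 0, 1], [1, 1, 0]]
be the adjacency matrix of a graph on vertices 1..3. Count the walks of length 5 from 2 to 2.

The number of length-5 walks from vertex 2 to vertex 2 is entry (2,2) of C⁵, where C is the adjacency matrix.
C² = [[1, 1, 0], [1, 1, 0], [0, 0, 2]]
C³ = [[0, 0, 2], [0, 0, 2], [2, 2, 0]]
C⁴ = [[2, 2, 0], [2, 2, 0], [0, 0, 4]]
C⁵ = [[0, 0, 4], [0, 0, 4], [4, 4, 0]]

0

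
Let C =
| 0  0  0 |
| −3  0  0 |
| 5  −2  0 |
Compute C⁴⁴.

C is strictly triangular, hence nilpotent: C³ = 0, so C⁴⁴ = 0.

[[0, 0, 0], [0, 0, 0], [0, 0, 0]]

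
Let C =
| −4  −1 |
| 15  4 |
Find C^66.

C² = I (check: tr C = 0 and det C = −1), so C^66 = I since 66 is even.

[[1, 0], [0, 1]]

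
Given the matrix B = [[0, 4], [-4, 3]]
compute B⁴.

[[112, -276], [276, -95]]

B² = [[-16, 12], [-12, -7]]
B³ = [[-48, -28], [28, -69]]
B⁴ = [[112, -276], [276, -95]]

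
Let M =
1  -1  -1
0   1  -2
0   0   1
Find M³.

[[1, -3, 3], [0, 1, -6], [0, 0, 1]]

M = I + N where N = [[0, -1, -1], [0, 0, -2], [0, 0, 0]] is strictly upper-triangular, so N³ = 0.
(I + N)³ = I + 3·N + 3·N² = [[1, -3, 3], [0, 1, -6], [0, 0, 1]].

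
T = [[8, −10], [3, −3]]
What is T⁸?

[[38086, −63050], [18915, −31269]]

tr T = 5 and det T = 6, so the characteristic polynomial is λ² − (5)λ + (6) with roots 2 and 3.
Eigenvectors give P = [[5, 2], [3, 1]] with P⁻¹ = [[−1, 2], [3, −5]], and T = P·diag(2, 3)·P⁻¹.
Then T⁸ = P·diag(256, 6561)·P⁻¹ = [[1280, 13122], [768, 6561]] · [[−1, 2], [3, −5]] = [[38086, −63050], [18915, −31269]].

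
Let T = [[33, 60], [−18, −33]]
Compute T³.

[[297, 540], [−162, −297]]

tr T = 0 and det T = −9, so the characteristic polynomial is λ² − (0)λ + (−9) with roots −3 and 3.
Eigenvectors give P = [[−5, 2], [3, −1]] with P⁻¹ = [[1, 2], [3, 5]], and T = P·diag(−3, 3)·P⁻¹.
Then T³ = P·diag(−27, 27)·P⁻¹ = [[135, 54], [−81, −27]] · [[1, 2], [3, 5]] = [[297, 540], [−162, −297]].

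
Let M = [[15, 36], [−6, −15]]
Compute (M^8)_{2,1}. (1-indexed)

0

tr M = 0 and det M = −9, so the characteristic polynomial is λ² − (0)λ + (−9) with roots 3 and −3.
Eigenvectors give P = [[−3, −2], [1, 1]] with P⁻¹ = [[−1, −2], [1, 3]], and M = P·diag(3, −3)·P⁻¹.
Then M^8 = P·diag(6561, 6561)·P⁻¹ = [[−19683, −13122], [6561, 6561]] · [[−1, −2], [1, 3]] = [[6561, 0], [0, 6561]].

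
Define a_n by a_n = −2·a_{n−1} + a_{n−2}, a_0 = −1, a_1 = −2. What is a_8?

647

With companion matrix A = [[−2, 1], [1, 0]], [a_n, a_{n−1}]ᵀ = A·[a_{n−1}, a_{n−2}]ᵀ, so [a_8, a_7]ᵀ = A^7·[a_1, a_0]ᵀ.
A^7 = [[−408, 169], [169, −70]], giving [a_8, a_7]ᵀ = [[647], [−268]].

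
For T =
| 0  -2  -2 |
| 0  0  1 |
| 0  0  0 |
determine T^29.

T is strictly triangular, hence nilpotent: T^3 = 0, so T^29 = 0.

[[0, 0, 0], [0, 0, 0], [0, 0, 0]]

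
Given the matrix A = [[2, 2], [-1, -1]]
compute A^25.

[[2, 2], [-1, -1]]

A² = A (a projection; rank 1, trace 1), so A^25 = A.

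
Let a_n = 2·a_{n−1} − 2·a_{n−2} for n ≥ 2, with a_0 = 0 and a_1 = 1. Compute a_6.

With companion matrix T = [[2, −2], [1, 0]], [a_n, a_{n−1}]ᵀ = T·[a_{n−1}, a_{n−2}]ᵀ, so [a_6, a_5]ᵀ = T⁵·[a_1, a_0]ᵀ.
T⁵ = [[−8, 8], [−4, 0]], giving [a_6, a_5]ᵀ = [[−8], [−4]].

−8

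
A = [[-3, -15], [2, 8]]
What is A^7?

tr A = 5 and det A = 6, so the characteristic polynomial is λ² − (5)λ + (6) with roots 3 and 2.
Eigenvectors give P = [[-5, -3], [2, 1]] with P⁻¹ = [[1, 3], [-2, -5]], and A = P·diag(3, 2)·P⁻¹.
Then A^7 = P·diag(2187, 128)·P⁻¹ = [[-10935, -384], [4374, 128]] · [[1, 3], [-2, -5]] = [[-10167, -30885], [4118, 12482]].

[[-10167, -30885], [4118, 12482]]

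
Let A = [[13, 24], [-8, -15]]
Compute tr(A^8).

6562

tr A = -2 and det A = -3, so the characteristic polynomial is λ² − (-2)λ + (-3) with roots 1 and -3.
Eigenvectors give P = [[-2, 3], [1, -2]] with P⁻¹ = [[-2, -3], [-1, -2]], and A = P·diag(1, -3)·P⁻¹.
Then A^8 = P·diag(1, 6561)·P⁻¹ = [[-2, 19683], [1, -13122]] · [[-2, -3], [-1, -2]] = [[-19679, -39360], [13120, 26241]].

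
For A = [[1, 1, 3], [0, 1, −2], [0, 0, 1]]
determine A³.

A = I + N where N = [[0, 1, 3], [0, 0, −2], [0, 0, 0]] is strictly upper-triangular, so N³ = 0.
(I + N)³ = I + 3·N + 3·N² = [[1, 3, 3], [0, 1, −6], [0, 0, 1]].

[[1, 3, 3], [0, 1, −6], [0, 0, 1]]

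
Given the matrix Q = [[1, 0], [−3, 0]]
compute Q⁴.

Q² = [[1, 0], [−3, 0]]
Q³ = [[1, 0], [−3, 0]]
Q⁴ = [[1, 0], [−3, 0]]

[[1, 0], [−3, 0]]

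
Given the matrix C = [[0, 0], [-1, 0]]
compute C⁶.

[[0, 0], [0, 0]]

C is strictly triangular, hence nilpotent: C² = 0, so C⁶ = 0.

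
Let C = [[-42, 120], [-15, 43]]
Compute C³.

tr C = 1 and det C = -6, so the characteristic polynomial is λ² − (1)λ + (-6) with roots 3 and -2.
Eigenvectors give P = [[8, -3], [3, -1]] with P⁻¹ = [[-1, 3], [-3, 8]], and C = P·diag(3, -2)·P⁻¹.
Then C³ = P·diag(27, -8)·P⁻¹ = [[216, 24], [81, 8]] · [[-1, 3], [-3, 8]] = [[-288, 840], [-105, 307]].

[[-288, 840], [-105, 307]]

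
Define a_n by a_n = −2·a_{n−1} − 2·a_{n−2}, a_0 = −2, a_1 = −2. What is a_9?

−32

With companion matrix B = [[−2, −2], [1, 0]], [a_n, a_{n−1}]ᵀ = B·[a_{n−1}, a_{n−2}]ᵀ, so [a_9, a_8]ᵀ = B^8·[a_1, a_0]ᵀ.
B^8 = [[16, 0], [0, 16]], giving [a_9, a_8]ᵀ = [[−32], [−32]].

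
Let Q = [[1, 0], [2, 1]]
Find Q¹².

[[1, 0], [24, 1]]

Q = I + N where N = [[0, 0], [2, 0]] is strictly lower-triangular, so N² = 0.
(I + N)¹² = I + 12·N = [[1, 0], [24, 1]].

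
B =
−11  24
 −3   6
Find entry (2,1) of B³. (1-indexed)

−57

tr B = −5 and det B = 6, so the characteristic polynomial is λ² − (−5)λ + (6) with roots −2 and −3.
Eigenvectors give P = [[−8, −3], [−3, −1]] with P⁻¹ = [[1, −3], [−3, 8]], and B = P·diag(−2, −3)·P⁻¹.
Then B³ = P·diag(−8, −27)·P⁻¹ = [[64, 81], [24, 27]] · [[1, −3], [−3, 8]] = [[−179, 456], [−57, 144]].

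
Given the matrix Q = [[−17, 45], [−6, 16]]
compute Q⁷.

[[−773, 1935], [−258, 646]]

tr Q = −1 and det Q = −2, so the characteristic polynomial is λ² − (−1)λ + (−2) with roots −2 and 1.
Eigenvectors give P = [[3, −5], [1, −2]] with P⁻¹ = [[2, −5], [1, −3]], and Q = P·diag(−2, 1)·P⁻¹.
Then Q⁷ = P·diag(−128, 1)·P⁻¹ = [[−384, −5], [−128, −2]] · [[2, −5], [1, −3]] = [[−773, 1935], [−258, 646]].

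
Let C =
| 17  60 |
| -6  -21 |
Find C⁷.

tr C = -4 and det C = 3, so the characteristic polynomial is λ² − (-4)λ + (3) with roots -3 and -1.
Eigenvectors give P = [[3, 10], [-1, -3]] with P⁻¹ = [[-3, -10], [1, 3]], and C = P·diag(-3, -1)·P⁻¹.
Then C⁷ = P·diag(-2187, -1)·P⁻¹ = [[-6561, -10], [2187, 3]] · [[-3, -10], [1, 3]] = [[19673, 65580], [-6558, -21861]].

[[19673, 65580], [-6558, -21861]]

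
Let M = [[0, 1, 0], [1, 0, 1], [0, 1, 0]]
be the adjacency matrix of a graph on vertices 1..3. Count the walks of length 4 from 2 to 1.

0

The number of length-4 walks from vertex 2 to vertex 1 is entry (2,1) of M^4, where M is the adjacency matrix.
M^2 = [[1, 0, 1], [0, 2, 0], [1, 0, 1]]
M^3 = [[0, 2, 0], [2, 0, 2], [0, 2, 0]]
M^4 = [[2, 0, 2], [0, 4, 0], [2, 0, 2]]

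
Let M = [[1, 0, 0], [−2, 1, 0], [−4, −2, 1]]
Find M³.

[[1, 0, 0], [−6, 1, 0], [0, −6, 1]]

M = I + N where N = [[0, 0, 0], [−2, 0, 0], [−4, −2, 0]] is strictly lower-triangular, so N³ = 0.
(I + N)³ = I + 3·N + 3·N² = [[1, 0, 0], [−6, 1, 0], [0, −6, 1]].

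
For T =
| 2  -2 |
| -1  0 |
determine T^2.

[[6, -4], [-2, 2]]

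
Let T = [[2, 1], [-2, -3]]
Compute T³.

[[6, 5], [-10, -19]]

T² = [[2, -1], [2, 7]]
T³ = [[6, 5], [-10, -19]]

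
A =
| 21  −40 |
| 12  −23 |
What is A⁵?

[[1221, −2440], [732, −1463]]

tr A = −2 and det A = −3, so the characteristic polynomial is λ² − (−2)λ + (−3) with roots 1 and −3.
Eigenvectors give P = [[2, −5], [1, −3]] with P⁻¹ = [[3, −5], [1, −2]], and A = P·diag(1, −3)·P⁻¹.
Then A⁵ = P·diag(1, −243)·P⁻¹ = [[2, 1215], [1, 729]] · [[3, −5], [1, −2]] = [[1221, −2440], [732, −1463]].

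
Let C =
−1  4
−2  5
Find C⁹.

[[−19681, 39364], [−19682, 39365]]

tr C = 4 and det C = 3, so the characteristic polynomial is λ² − (4)λ + (3) with roots 1 and 3.
Eigenvectors give P = [[2, 1], [1, 1]] with P⁻¹ = [[1, −1], [−1, 2]], and C = P·diag(1, 3)·P⁻¹.
Then C⁹ = P·diag(1, 19683)·P⁻¹ = [[2, 19683], [1, 19683]] · [[1, −1], [−1, 2]] = [[−19681, 39364], [−19682, 39365]].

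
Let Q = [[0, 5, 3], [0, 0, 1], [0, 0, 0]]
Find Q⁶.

Q is strictly triangular, hence nilpotent: Q³ = 0, so Q⁶ = 0.

[[0, 0, 0], [0, 0, 0], [0, 0, 0]]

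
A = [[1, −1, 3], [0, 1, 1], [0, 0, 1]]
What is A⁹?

[[1, −9, −9], [0, 1, 9], [0, 0, 1]]

A = I + N where N = [[0, −1, 3], [0, 0, 1], [0, 0, 0]] is strictly upper-triangular, so N³ = 0.
(I + N)⁹ = I + 9·N + 36·N² = [[1, −9, −9], [0, 1, 9], [0, 0, 1]].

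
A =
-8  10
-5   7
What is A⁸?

[[12866, -12610], [6305, -6049]]

tr A = -1 and det A = -6, so the characteristic polynomial is λ² − (-1)λ + (-6) with roots -3 and 2.
Eigenvectors give P = [[2, 1], [1, 1]] with P⁻¹ = [[1, -1], [-1, 2]], and A = P·diag(-3, 2)·P⁻¹.
Then A⁸ = P·diag(6561, 256)·P⁻¹ = [[13122, 256], [6561, 256]] · [[1, -1], [-1, 2]] = [[12866, -12610], [6305, -6049]].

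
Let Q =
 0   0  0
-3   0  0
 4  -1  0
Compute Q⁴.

[[0, 0, 0], [0, 0, 0], [0, 0, 0]]

Q is strictly triangular, hence nilpotent: Q³ = 0, so Q⁴ = 0.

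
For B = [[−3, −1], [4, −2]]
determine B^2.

[[5, 5], [−20, 0]]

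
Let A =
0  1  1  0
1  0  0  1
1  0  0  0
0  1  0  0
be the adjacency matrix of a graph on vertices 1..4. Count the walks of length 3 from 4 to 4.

The number of length-3 walks from vertex 4 to vertex 4 is entry (4,4) of A³, where A is the adjacency matrix.
A² = [[2, 0, 0, 1], [0, 2, 1, 0], [0, 1, 1, 0], [1, 0, 0, 1]]
A³ = [[0, 3, 2, 0], [3, 0, 0, 2], [2, 0, 0, 1], [0, 2, 1, 0]]

0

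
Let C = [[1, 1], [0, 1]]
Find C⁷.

C = I + N where N = [[0, 1], [0, 0]] is strictly upper-triangular, so N² = 0.
(I + N)⁷ = I + 7·N = [[1, 7], [0, 1]].

[[1, 7], [0, 1]]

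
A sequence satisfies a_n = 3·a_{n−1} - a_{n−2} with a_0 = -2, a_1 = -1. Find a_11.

-4181

With companion matrix T = [[3, -1], [1, 0]], [a_n, a_{n−1}]ᵀ = T·[a_{n−1}, a_{n−2}]ᵀ, so [a_11, a_10]ᵀ = T¹⁰·[a_1, a_0]ᵀ.
T¹⁰ = [[17711, -6765], [6765, -2584]], giving [a_11, a_10]ᵀ = [[-4181], [-1597]].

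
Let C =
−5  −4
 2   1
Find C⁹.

[[−39365, −39364], [19682, 19681]]

tr C = −4 and det C = 3, so the characteristic polynomial is λ² − (−4)λ + (3) with roots −3 and −1.
Eigenvectors give P = [[−2, −1], [1, 1]] with P⁻¹ = [[−1, −1], [1, 2]], and C = P·diag(−3, −1)·P⁻¹.
Then C⁹ = P·diag(−19683, −1)·P⁻¹ = [[39366, 1], [−19683, −1]] · [[−1, −1], [1, 2]] = [[−39365, −39364], [19682, 19681]].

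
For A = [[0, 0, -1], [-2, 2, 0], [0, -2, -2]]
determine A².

[[0, 2, 2], [-4, 4, 2], [4, 0, 4]]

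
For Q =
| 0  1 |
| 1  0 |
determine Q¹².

[[1, 0], [0, 1]]

Q² = I (check: tr Q = 0 and det Q = −1), so Q¹² = I since 12 is even.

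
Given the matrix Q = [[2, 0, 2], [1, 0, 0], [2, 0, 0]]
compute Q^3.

[[24, 0, 16], [8, 0, 4], [16, 0, 8]]

Q^2 = [[8, 0, 4], [2, 0, 2], [4, 0, 4]]
Q^3 = [[24, 0, 16], [8, 0, 4], [16, 0, 8]]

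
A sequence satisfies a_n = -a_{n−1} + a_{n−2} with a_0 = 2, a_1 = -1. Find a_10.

123

With companion matrix M = [[-1, 1], [1, 0]], [a_n, a_{n−1}]ᵀ = M·[a_{n−1}, a_{n−2}]ᵀ, so [a_10, a_9]ᵀ = M⁹·[a_1, a_0]ᵀ.
M⁹ = [[-55, 34], [34, -21]], giving [a_10, a_9]ᵀ = [[123], [-76]].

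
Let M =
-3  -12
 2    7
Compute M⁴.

tr M = 4 and det M = 3, so the characteristic polynomial is λ² − (4)λ + (3) with roots 1 and 3.
Eigenvectors give P = [[-3, -2], [1, 1]] with P⁻¹ = [[-1, -2], [1, 3]], and M = P·diag(1, 3)·P⁻¹.
Then M⁴ = P·diag(1, 81)·P⁻¹ = [[-3, -162], [1, 81]] · [[-1, -2], [1, 3]] = [[-159, -480], [80, 241]].

[[-159, -480], [80, 241]]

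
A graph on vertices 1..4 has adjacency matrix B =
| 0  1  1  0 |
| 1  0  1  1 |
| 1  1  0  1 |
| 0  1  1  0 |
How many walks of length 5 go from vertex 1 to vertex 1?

The number of length-5 walks from vertex 1 to vertex 1 is entry (1,1) of B^5, where B is the adjacency matrix.
B^2 = [[2, 1, 1, 2], [1, 3, 2, 1], [1, 2, 3, 1], [2, 1, 1, 2]]
B^3 = [[2, 5, 5, 2], [5, 4, 5, 5], [5, 5, 4, 5], [2, 5, 5, 2]]
B^4 = [[10, 9, 9, 10], [9, 15, 14, 9], [9, 14, 15, 9], [10, 9, 9, 10]]
B^5 = [[18, 29, 29, 18], [29, 32, 33, 29], [29, 33, 32, 29], [18, 29, 29, 18]]

18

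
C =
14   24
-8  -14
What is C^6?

[[64, 0], [0, 64]]

tr C = 0 and det C = -4, so the characteristic polynomial is λ² − (0)λ + (-4) with roots -2 and 2.
Eigenvectors give P = [[-3, -2], [2, 1]] with P⁻¹ = [[1, 2], [-2, -3]], and C = P·diag(-2, 2)·P⁻¹.
Then C^6 = P·diag(64, 64)·P⁻¹ = [[-192, -128], [128, 64]] · [[1, 2], [-2, -3]] = [[64, 0], [0, 64]].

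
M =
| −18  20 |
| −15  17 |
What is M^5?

[[−1068, 1100], [−825, 857]]

tr M = −1 and det M = −6, so the characteristic polynomial is λ² − (−1)λ + (−6) with roots −3 and 2.
Eigenvectors give P = [[−4, −1], [−3, −1]] with P⁻¹ = [[−1, 1], [3, −4]], and M = P·diag(−3, 2)·P⁻¹.
Then M^5 = P·diag(−243, 32)·P⁻¹ = [[972, −32], [729, −32]] · [[−1, 1], [3, −4]] = [[−1068, 1100], [−825, 857]].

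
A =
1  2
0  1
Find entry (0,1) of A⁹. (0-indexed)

18

A = I + N where N = [[0, 2], [0, 0]] is strictly upper-triangular, so N² = 0.
(I + N)⁹ = I + 9·N = [[1, 18], [0, 1]].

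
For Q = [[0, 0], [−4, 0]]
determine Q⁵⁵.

Q is strictly triangular, hence nilpotent: Q² = 0, so Q⁵⁵ = 0.

[[0, 0], [0, 0]]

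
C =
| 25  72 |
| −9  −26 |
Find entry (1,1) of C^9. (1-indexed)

4105

tr C = −1 and det C = −2, so the characteristic polynomial is λ² − (−1)λ + (−2) with roots 1 and −2.
Eigenvectors give P = [[−3, −8], [1, 3]] with P⁻¹ = [[−3, −8], [1, 3]], and C = P·diag(1, −2)·P⁻¹.
Then C^9 = P·diag(1, −512)·P⁻¹ = [[−3, 4096], [1, −1536]] · [[−3, −8], [1, 3]] = [[4105, 12312], [−1539, −4616]].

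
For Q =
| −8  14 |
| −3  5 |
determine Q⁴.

[[106, −210], [45, −89]]

tr Q = −3 and det Q = 2, so the characteristic polynomial is λ² − (−3)λ + (2) with roots −2 and −1.
Eigenvectors give P = [[−7, 2], [−3, 1]] with P⁻¹ = [[−1, 2], [−3, 7]], and Q = P·diag(−2, −1)·P⁻¹.
Then Q⁴ = P·diag(16, 1)·P⁻¹ = [[−112, 2], [−48, 1]] · [[−1, 2], [−3, 7]] = [[106, −210], [45, −89]].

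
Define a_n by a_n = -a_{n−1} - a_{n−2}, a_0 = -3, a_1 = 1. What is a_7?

1

With companion matrix M = [[-1, -1], [1, 0]], [a_n, a_{n−1}]ᵀ = M·[a_{n−1}, a_{n−2}]ᵀ, so [a_7, a_6]ᵀ = M⁶·[a_1, a_0]ᵀ.
M⁶ = [[1, 0], [0, 1]], giving [a_7, a_6]ᵀ = [[1], [-3]].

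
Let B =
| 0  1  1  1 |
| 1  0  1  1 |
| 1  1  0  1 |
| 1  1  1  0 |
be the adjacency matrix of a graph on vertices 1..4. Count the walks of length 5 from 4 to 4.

60

The number of length-5 walks from vertex 4 to vertex 4 is entry (4,4) of B^5, where B is the adjacency matrix.
B^2 = [[3, 2, 2, 2], [2, 3, 2, 2], [2, 2, 3, 2], [2, 2, 2, 3]]
B^3 = [[6, 7, 7, 7], [7, 6, 7, 7], [7, 7, 6, 7], [7, 7, 7, 6]]
B^4 = [[21, 20, 20, 20], [20, 21, 20, 20], [20, 20, 21, 20], [20, 20, 20, 21]]
B^5 = [[60, 61, 61, 61], [61, 60, 61, 61], [61, 61, 60, 61], [61, 61, 61, 60]]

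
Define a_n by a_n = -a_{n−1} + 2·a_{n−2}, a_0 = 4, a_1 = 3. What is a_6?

With companion matrix B = [[-1, 2], [1, 0]], [a_n, a_{n−1}]ᵀ = B·[a_{n−1}, a_{n−2}]ᵀ, so [a_6, a_5]ᵀ = B^5·[a_1, a_0]ᵀ.
B^5 = [[-21, 22], [11, -10]], giving [a_6, a_5]ᵀ = [[25], [-7]].

25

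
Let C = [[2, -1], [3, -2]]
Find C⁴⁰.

C² = I (check: tr C = 0 and det C = -1), so C⁴⁰ = I since 40 is even.

[[1, 0], [0, 1]]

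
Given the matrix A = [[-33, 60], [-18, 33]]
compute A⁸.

tr A = 0 and det A = -9, so the characteristic polynomial is λ² − (0)λ + (-9) with roots -3 and 3.
Eigenvectors give P = [[-2, 5], [-1, 3]] with P⁻¹ = [[-3, 5], [-1, 2]], and A = P·diag(-3, 3)·P⁻¹.
Then A⁸ = P·diag(6561, 6561)·P⁻¹ = [[-13122, 32805], [-6561, 19683]] · [[-3, 5], [-1, 2]] = [[6561, 0], [0, 6561]].

[[6561, 0], [0, 6561]]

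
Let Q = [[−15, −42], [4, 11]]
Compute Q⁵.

[[−1695, −5082], [484, 1451]]

tr Q = −4 and det Q = 3, so the characteristic polynomial is λ² − (−4)λ + (3) with roots −1 and −3.
Eigenvectors give P = [[3, −7], [−1, 2]] with P⁻¹ = [[−2, −7], [−1, −3]], and Q = P·diag(−1, −3)·P⁻¹.
Then Q⁵ = P·diag(−1, −243)·P⁻¹ = [[−3, 1701], [1, −486]] · [[−2, −7], [−1, −3]] = [[−1695, −5082], [484, 1451]].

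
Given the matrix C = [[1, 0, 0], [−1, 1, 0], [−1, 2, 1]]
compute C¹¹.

[[1, 0, 0], [−11, 1, 0], [−121, 22, 1]]

C = I + N where N = [[0, 0, 0], [−1, 0, 0], [−1, 2, 0]] is strictly lower-triangular, so N³ = 0.
(I + N)¹¹ = I + 11·N + 55·N² = [[1, 0, 0], [−11, 1, 0], [−121, 22, 1]].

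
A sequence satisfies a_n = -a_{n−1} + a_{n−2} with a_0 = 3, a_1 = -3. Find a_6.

With companion matrix Q = [[-1, 1], [1, 0]], [a_n, a_{n−1}]ᵀ = Q·[a_{n−1}, a_{n−2}]ᵀ, so [a_6, a_5]ᵀ = Q^5·[a_1, a_0]ᵀ.
Q^5 = [[-8, 5], [5, -3]], giving [a_6, a_5]ᵀ = [[39], [-24]].

39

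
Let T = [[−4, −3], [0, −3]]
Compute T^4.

T^2 = [[16, 21], [0, 9]]
T^3 = [[−64, −111], [0, −27]]
T^4 = [[256, 525], [0, 81]]

[[256, 525], [0, 81]]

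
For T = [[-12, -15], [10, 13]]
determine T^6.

[[-1266, -1995], [1330, 2059]]

tr T = 1 and det T = -6, so the characteristic polynomial is λ² − (1)λ + (-6) with roots 3 and -2.
Eigenvectors give P = [[1, -3], [-1, 2]] with P⁻¹ = [[-2, -3], [-1, -1]], and T = P·diag(3, -2)·P⁻¹.
Then T^6 = P·diag(729, 64)·P⁻¹ = [[729, -192], [-729, 128]] · [[-2, -3], [-1, -1]] = [[-1266, -1995], [1330, 2059]].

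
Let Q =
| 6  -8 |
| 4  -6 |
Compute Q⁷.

[[384, -512], [256, -384]]

tr Q = 0 and det Q = -4, so the characteristic polynomial is λ² − (0)λ + (-4) with roots -2 and 2.
Eigenvectors give P = [[-1, 2], [-1, 1]] with P⁻¹ = [[1, -2], [1, -1]], and Q = P·diag(-2, 2)·P⁻¹.
Then Q⁷ = P·diag(-128, 128)·P⁻¹ = [[128, 256], [128, 128]] · [[1, -2], [1, -1]] = [[384, -512], [256, -384]].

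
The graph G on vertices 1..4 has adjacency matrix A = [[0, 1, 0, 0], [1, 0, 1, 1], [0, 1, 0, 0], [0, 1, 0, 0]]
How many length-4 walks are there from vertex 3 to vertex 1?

The number of length-4 walks from vertex 3 to vertex 1 is entry (3,1) of A^4, where A is the adjacency matrix.
A^2 = [[1, 0, 1, 1], [0, 3, 0, 0], [1, 0, 1, 1], [1, 0, 1, 1]]
A^3 = [[0, 3, 0, 0], [3, 0, 3, 3], [0, 3, 0, 0], [0, 3, 0, 0]]
A^4 = [[3, 0, 3, 3], [0, 9, 0, 0], [3, 0, 3, 3], [3, 0, 3, 3]]

3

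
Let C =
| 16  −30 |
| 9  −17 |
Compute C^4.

tr C = −1 and det C = −2, so the characteristic polynomial is λ² − (−1)λ + (−2) with roots 1 and −2.
Eigenvectors give P = [[2, −5], [1, −3]] with P⁻¹ = [[3, −5], [1, −2]], and C = P·diag(1, −2)·P⁻¹.
Then C^4 = P·diag(1, 16)·P⁻¹ = [[2, −80], [1, −48]] · [[3, −5], [1, −2]] = [[−74, 150], [−45, 91]].

[[−74, 150], [−45, 91]]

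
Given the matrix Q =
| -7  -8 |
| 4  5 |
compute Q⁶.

tr Q = -2 and det Q = -3, so the characteristic polynomial is λ² − (-2)λ + (-3) with roots 1 and -3.
Eigenvectors give P = [[-1, -2], [1, 1]] with P⁻¹ = [[1, 2], [-1, -1]], and Q = P·diag(1, -3)·P⁻¹.
Then Q⁶ = P·diag(1, 729)·P⁻¹ = [[-1, -1458], [1, 729]] · [[1, 2], [-1, -1]] = [[1457, 1456], [-728, -727]].

[[1457, 1456], [-728, -727]]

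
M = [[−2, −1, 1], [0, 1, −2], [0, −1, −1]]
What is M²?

[[4, 0, −1], [0, 3, 0], [0, 0, 3]]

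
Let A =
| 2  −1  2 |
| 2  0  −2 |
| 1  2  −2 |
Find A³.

[[14, 0, 0], [0, 14, 0], [0, 0, 14]]

A² = [[4, 2, 2], [2, −6, 8], [4, −5, 2]]
A³ = [[14, 0, 0], [0, 14, 0], [0, 0, 14]]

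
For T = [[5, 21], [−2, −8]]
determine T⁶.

tr T = −3 and det T = 2, so the characteristic polynomial is λ² − (−3)λ + (2) with roots −1 and −2.
Eigenvectors give P = [[7, −3], [−2, 1]] with P⁻¹ = [[1, 3], [2, 7]], and T = P·diag(−1, −2)·P⁻¹.
Then T⁶ = P·diag(1, 64)·P⁻¹ = [[7, −192], [−2, 64]] · [[1, 3], [2, 7]] = [[−377, −1323], [126, 442]].

[[−377, −1323], [126, 442]]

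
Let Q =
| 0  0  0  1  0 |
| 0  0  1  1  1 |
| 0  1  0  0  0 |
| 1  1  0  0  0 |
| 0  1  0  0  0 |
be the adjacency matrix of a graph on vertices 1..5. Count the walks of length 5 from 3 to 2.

10

The number of length-5 walks from vertex 3 to vertex 2 is entry (3,2) of Q⁵, where Q is the adjacency matrix.
Q² = [[1, 1, 0, 0, 0], [1, 3, 0, 0, 0], [0, 0, 1, 1, 1], [0, 0, 1, 2, 1], [0, 0, 1, 1, 1]]
Q³ = [[0, 0, 1, 2, 1], [0, 0, 3, 4, 3], [1, 3, 0, 0, 0], [2, 4, 0, 0, 0], [1, 3, 0, 0, 0]]
Q⁴ = [[2, 4, 0, 0, 0], [4, 10, 0, 0, 0], [0, 0, 3, 4, 3], [0, 0, 4, 6, 4], [0, 0, 3, 4, 3]]
Q⁵ = [[0, 0, 4, 6, 4], [0, 0, 10, 14, 10], [4, 10, 0, 0, 0], [6, 14, 0, 0, 0], [4, 10, 0, 0, 0]]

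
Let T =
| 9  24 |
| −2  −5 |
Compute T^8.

tr T = 4 and det T = 3, so the characteristic polynomial is λ² − (4)λ + (3) with roots 1 and 3.
Eigenvectors give P = [[−3, 4], [1, −1]] with P⁻¹ = [[1, 4], [1, 3]], and T = P·diag(1, 3)·P⁻¹.
Then T^8 = P·diag(1, 6561)·P⁻¹ = [[−3, 26244], [1, −6561]] · [[1, 4], [1, 3]] = [[26241, 78720], [−6560, −19679]].

[[26241, 78720], [−6560, −19679]]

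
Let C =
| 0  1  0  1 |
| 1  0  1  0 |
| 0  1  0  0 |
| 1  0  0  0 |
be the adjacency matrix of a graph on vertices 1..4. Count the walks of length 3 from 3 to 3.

The number of length-3 walks from vertex 3 to vertex 3 is entry (3,3) of C³, where C is the adjacency matrix.
C² = [[2, 0, 1, 0], [0, 2, 0, 1], [1, 0, 1, 0], [0, 1, 0, 1]]
C³ = [[0, 3, 0, 2], [3, 0, 2, 0], [0, 2, 0, 1], [2, 0, 1, 0]]

0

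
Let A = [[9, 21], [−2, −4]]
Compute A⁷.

tr A = 5 and det A = 6, so the characteristic polynomial is λ² − (5)λ + (6) with roots 2 and 3.
Eigenvectors give P = [[−3, 7], [1, −2]] with P⁻¹ = [[2, 7], [1, 3]], and A = P·diag(2, 3)·P⁻¹.
Then A⁷ = P·diag(128, 2187)·P⁻¹ = [[−384, 15309], [128, −4374]] · [[2, 7], [1, 3]] = [[14541, 43239], [−4118, −12226]].

[[14541, 43239], [−4118, −12226]]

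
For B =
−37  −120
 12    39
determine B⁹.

[[−177157, −590520], [59052, 196839]]

tr B = 2 and det B = −3, so the characteristic polynomial is λ² − (2)λ + (−3) with roots 3 and −1.
Eigenvectors give P = [[−3, 10], [1, −3]] with P⁻¹ = [[3, 10], [1, 3]], and B = P·diag(3, −1)·P⁻¹.
Then B⁹ = P·diag(19683, −1)·P⁻¹ = [[−59049, −10], [19683, 3]] · [[3, 10], [1, 3]] = [[−177157, −590520], [59052, 196839]].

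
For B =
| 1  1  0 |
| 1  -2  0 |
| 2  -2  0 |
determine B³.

B² = [[2, -1, 0], [-1, 5, 0], [0, 6, 0]]
B³ = [[1, 4, 0], [4, -11, 0], [6, -12, 0]]

[[1, 4, 0], [4, -11, 0], [6, -12, 0]]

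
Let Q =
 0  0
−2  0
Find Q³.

[[0, 0], [0, 0]]

Q is strictly triangular, hence nilpotent: Q² = 0, so Q³ = 0.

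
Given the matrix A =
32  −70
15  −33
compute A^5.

[[1682, −3850], [825, −1893]]

tr A = −1 and det A = −6, so the characteristic polynomial is λ² − (−1)λ + (−6) with roots 2 and −3.
Eigenvectors give P = [[7, 2], [3, 1]] with P⁻¹ = [[1, −2], [−3, 7]], and A = P·diag(2, −3)·P⁻¹.
Then A^5 = P·diag(32, −243)·P⁻¹ = [[224, −486], [96, −243]] · [[1, −2], [−3, 7]] = [[1682, −3850], [825, −1893]].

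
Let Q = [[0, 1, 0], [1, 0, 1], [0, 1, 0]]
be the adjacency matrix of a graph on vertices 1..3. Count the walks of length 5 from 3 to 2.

The number of length-5 walks from vertex 3 to vertex 2 is entry (3,2) of Q⁵, where Q is the adjacency matrix.
Q² = [[1, 0, 1], [0, 2, 0], [1, 0, 1]]
Q³ = [[0, 2, 0], [2, 0, 2], [0, 2, 0]]
Q⁴ = [[2, 0, 2], [0, 4, 0], [2, 0, 2]]
Q⁵ = [[0, 4, 0], [4, 0, 4], [0, 4, 0]]

4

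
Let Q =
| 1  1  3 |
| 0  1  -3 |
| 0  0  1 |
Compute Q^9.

[[1, 9, -81], [0, 1, -27], [0, 0, 1]]

Q = I + N where N = [[0, 1, 3], [0, 0, -3], [0, 0, 0]] is strictly upper-triangular, so N^3 = 0.
(I + N)^9 = I + 9·N + 36·N^2 = [[1, 9, -81], [0, 1, -27], [0, 0, 1]].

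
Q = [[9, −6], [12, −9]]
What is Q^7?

tr Q = 0 and det Q = −9, so the characteristic polynomial is λ² − (0)λ + (−9) with roots −3 and 3.
Eigenvectors give P = [[−1, 1], [−2, 1]] with P⁻¹ = [[1, −1], [2, −1]], and Q = P·diag(−3, 3)·P⁻¹.
Then Q^7 = P·diag(−2187, 2187)·P⁻¹ = [[2187, 2187], [4374, 2187]] · [[1, −1], [2, −1]] = [[6561, −4374], [8748, −6561]].

[[6561, −4374], [8748, −6561]]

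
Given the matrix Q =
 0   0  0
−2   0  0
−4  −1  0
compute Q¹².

[[0, 0, 0], [0, 0, 0], [0, 0, 0]]

Q is strictly triangular, hence nilpotent: Q³ = 0, so Q¹² = 0.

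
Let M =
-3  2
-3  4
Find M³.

M² = [[3, 2], [-3, 10]]
M³ = [[-15, 14], [-21, 34]]

[[-15, 14], [-21, 34]]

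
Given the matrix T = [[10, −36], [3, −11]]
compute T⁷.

tr T = −1 and det T = −2, so the characteristic polynomial is λ² − (−1)λ + (−2) with roots 1 and −2.
Eigenvectors give P = [[4, 3], [1, 1]] with P⁻¹ = [[1, −3], [−1, 4]], and T = P·diag(1, −2)·P⁻¹.
Then T⁷ = P·diag(1, −128)·P⁻¹ = [[4, −384], [1, −128]] · [[1, −3], [−1, 4]] = [[388, −1548], [129, −515]].

[[388, −1548], [129, −515]]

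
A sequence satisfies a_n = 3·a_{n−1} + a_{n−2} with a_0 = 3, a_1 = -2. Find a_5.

-119

With companion matrix B = [[3, 1], [1, 0]], [a_n, a_{n−1}]ᵀ = B·[a_{n−1}, a_{n−2}]ᵀ, so [a_5, a_4]ᵀ = B^4·[a_1, a_0]ᵀ.
B^4 = [[109, 33], [33, 10]], giving [a_5, a_4]ᵀ = [[-119], [-36]].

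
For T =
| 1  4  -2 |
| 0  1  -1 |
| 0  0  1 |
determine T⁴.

[[1, 16, -32], [0, 1, -4], [0, 0, 1]]

T = I + N where N = [[0, 4, -2], [0, 0, -1], [0, 0, 0]] is strictly upper-triangular, so N³ = 0.
(I + N)⁴ = I + 4·N + 6·N² = [[1, 16, -32], [0, 1, -4], [0, 0, 1]].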